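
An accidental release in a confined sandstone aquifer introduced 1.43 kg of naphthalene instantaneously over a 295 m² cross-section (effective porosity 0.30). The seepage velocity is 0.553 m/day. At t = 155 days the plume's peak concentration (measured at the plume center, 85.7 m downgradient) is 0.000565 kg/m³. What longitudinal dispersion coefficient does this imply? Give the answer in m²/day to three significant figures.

0.420 m²/day

At the plume center C_max = M/(n_e·A·√(4πDt)), so D = M²/(4πt·(n_e·A·C_max)²).
n_e·A·C_max = 0.30 × 295 × 0.000565 = 0.05000 kg/m.
D = 1.43²/(4π × 155 × 0.05000²) = 0.420 m²/day.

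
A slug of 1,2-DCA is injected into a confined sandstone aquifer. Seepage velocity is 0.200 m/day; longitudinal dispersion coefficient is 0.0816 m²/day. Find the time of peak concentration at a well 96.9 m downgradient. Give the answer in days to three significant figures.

For the 1D instantaneous-source solution, setting ∂C/∂t = 0 at fixed x gives v²t² + 2Dt − x² = 0, so t = (√(D² + v²x²) − D)/v².
√(D² + v²x²) = √(0.0816² + 0.200² × 96.9²) = 19.38; v² = 0.04.
t = (19.38 − 0.0816)/0.04 = 482 days (vs. the pure-advection estimate x/v = 484 d).

482 days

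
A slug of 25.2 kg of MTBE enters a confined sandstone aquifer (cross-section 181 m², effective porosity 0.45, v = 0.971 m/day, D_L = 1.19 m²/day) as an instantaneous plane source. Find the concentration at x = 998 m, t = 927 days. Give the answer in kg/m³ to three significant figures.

0.000300 kg/m³

For an instantaneous plane source, C(x,t) = M/(n_e·A·√(4πDt)) · exp(−(x−vt)²/(4Dt)), with n_e·A the pore (flow) area.
Plume center vt = 0.971 × 927 = 900.117 m, so the well at 998 m is 97.883 m downgradient of the peak.
√(4πDt) = 117.7 m, giving peak height M/(n_e·A·√(4πDt)) = 25.2/(0.45 × 181 × 117.7) = 0.002629 kg/m³.
(x−vt)²/(4Dt) = (97.883)²/(4 × 1.19 × 927) = 2.171; exp(−2.171) = 0.1141.
C = 0.002629 × 0.1141 = 0.000300 kg/m³.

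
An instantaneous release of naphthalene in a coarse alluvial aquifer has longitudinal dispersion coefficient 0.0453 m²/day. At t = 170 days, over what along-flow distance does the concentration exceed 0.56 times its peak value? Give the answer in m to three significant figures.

8.45 m

The plume is Gaussian with σ = √(2Dt) = √(2 × 0.0453 × 170) = 3.925 m.
C/C_peak = exp(−Δx²/(2σ²)) = 0.56 ⇒ Δx = σ·√(−2 ln 0.56) = 3.925 × 1.077 = 4.227 m.
Width = 2Δx = 8.45 m.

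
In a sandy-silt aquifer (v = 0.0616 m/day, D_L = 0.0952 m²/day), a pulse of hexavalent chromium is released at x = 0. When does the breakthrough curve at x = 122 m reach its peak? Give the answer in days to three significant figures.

For the 1D instantaneous-source solution, setting ∂C/∂t = 0 at fixed x gives v²t² + 2Dt − x² = 0, so t = (√(D² + v²x²) − D)/v².
√(D² + v²x²) = √(0.0952² + 0.0616² × 122²) = 7.516; v² = 0.00379456.
t = (7.516 − 0.0952)/0.00379456 = 1960 days (vs. the pure-advection estimate x/v = 1980 d).

1960 days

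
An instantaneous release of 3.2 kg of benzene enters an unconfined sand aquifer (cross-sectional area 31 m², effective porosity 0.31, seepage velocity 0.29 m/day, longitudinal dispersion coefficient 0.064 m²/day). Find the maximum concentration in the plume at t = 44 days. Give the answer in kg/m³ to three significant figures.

The peak of an instantaneous 1D plume sits at x = vt; there the Gaussian factor is 1 and C_max = M/(n_e·A·√(4πDt)), where n_e·A is the pore area the mass is dissolved in.
√(4πDt) = √(4π × 0.064 × 44) = 5.949 m, so C_max = 3.2/(0.31 × 31 × 5.949) = 0.0560 kg/m³.

0.0560 kg/m³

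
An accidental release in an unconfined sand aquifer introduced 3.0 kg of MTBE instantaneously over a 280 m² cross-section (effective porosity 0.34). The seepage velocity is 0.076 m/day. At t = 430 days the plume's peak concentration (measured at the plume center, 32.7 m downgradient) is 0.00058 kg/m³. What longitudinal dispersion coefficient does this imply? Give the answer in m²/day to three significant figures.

0.546 m²/day

At the plume center C_max = M/(n_e·A·√(4πDt)), so D = M²/(4πt·(n_e·A·C_max)²).
n_e·A·C_max = 0.34 × 280 × 0.00058 = 0.05522 kg/m.
D = 3.0²/(4π × 430 × 0.05522²) = 0.546 m²/day.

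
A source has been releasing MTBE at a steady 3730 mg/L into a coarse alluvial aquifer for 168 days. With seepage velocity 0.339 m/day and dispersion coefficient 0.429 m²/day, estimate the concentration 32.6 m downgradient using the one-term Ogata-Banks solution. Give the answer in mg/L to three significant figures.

3650 mg/L

For a continuous step input, C/C₀ ≈ ½·erfc((x−vt)/(2√(Dt))).
vt = 0.339 × 168 = 56.952 m and 2√(Dt) = 2√(0.429 × 168) = 16.98 m.
Argument (x−vt)/(2√(Dt)) = (32.6 − 56.952)/16.98 = -1.434; ½·erfc(-1.434) = 0.9787.
C = 3730 × 0.9787 = 3650 mg/L.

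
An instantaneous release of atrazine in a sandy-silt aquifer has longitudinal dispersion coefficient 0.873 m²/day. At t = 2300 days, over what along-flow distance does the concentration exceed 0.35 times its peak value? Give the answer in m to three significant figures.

184 m

The plume is Gaussian with σ = √(2Dt) = √(2 × 0.873 × 2300) = 63.37 m.
C/C_peak = exp(−Δx²/(2σ²)) = 0.35 ⇒ Δx = σ·√(−2 ln 0.35) = 63.37 × 1.449 = 91.82 m.
Width = 2Δx = 184 m.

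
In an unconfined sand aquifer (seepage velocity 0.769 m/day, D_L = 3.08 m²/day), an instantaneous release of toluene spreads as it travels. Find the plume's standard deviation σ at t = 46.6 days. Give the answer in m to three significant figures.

Dispersive spreading gives a Gaussian with σ² = 2Dt; advection only shifts the center.
σ = √(2 × 3.08 × 46.6) = 16.9 m.

16.9 m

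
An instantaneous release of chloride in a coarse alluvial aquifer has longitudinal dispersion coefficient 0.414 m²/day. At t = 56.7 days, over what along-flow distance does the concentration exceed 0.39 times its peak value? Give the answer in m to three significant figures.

The plume is Gaussian with σ = √(2Dt) = √(2 × 0.414 × 56.7) = 6.852 m.
C/C_peak = exp(−Δx²/(2σ²)) = 0.39 ⇒ Δx = σ·√(−2 ln 0.39) = 6.852 × 1.372 = 9.401 m.
Width = 2Δx = 18.8 m.

18.8 m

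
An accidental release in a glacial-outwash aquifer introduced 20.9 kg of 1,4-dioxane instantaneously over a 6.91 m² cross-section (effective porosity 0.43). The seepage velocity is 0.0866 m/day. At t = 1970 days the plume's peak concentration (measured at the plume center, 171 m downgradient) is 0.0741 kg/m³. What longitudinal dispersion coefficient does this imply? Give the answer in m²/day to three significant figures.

At the plume center C_max = M/(n_e·A·√(4πDt)), so D = M²/(4πt·(n_e·A·C_max)²).
n_e·A·C_max = 0.43 × 6.91 × 0.0741 = 0.2202 kg/m.
D = 20.9²/(4π × 1970 × 0.2202²) = 0.364 m²/day.

0.364 m²/day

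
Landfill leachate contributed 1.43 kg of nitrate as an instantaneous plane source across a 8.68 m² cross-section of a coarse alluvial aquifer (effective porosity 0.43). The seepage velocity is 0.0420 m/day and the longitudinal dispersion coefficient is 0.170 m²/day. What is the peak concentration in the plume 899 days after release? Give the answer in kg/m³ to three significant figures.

0.00874 kg/m³

The peak of an instantaneous 1D plume sits at x = vt; there the Gaussian factor is 1 and C_max = M/(n_e·A·√(4πDt)), where n_e·A is the pore area the mass is dissolved in.
√(4πDt) = √(4π × 0.170 × 899) = 43.82 m, so C_max = 1.43/(0.43 × 8.68 × 43.82) = 0.00874 kg/m³.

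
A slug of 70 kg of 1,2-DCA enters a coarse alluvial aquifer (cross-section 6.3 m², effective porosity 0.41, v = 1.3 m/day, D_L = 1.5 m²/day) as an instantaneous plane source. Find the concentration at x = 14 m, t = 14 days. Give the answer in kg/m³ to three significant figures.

For an instantaneous plane source, C(x,t) = M/(n_e·A·√(4πDt)) · exp(−(x−vt)²/(4Dt)), with n_e·A the pore (flow) area.
Plume center vt = 1.3 × 14 = 18.2 m, so the well at 14 m is 4.2 m upgradient of the peak.
√(4πDt) = 16.24 m, giving peak height M/(n_e·A·√(4πDt)) = 70/(0.41 × 6.3 × 16.24) = 1.669 kg/m³.
(x−vt)²/(4Dt) = (-4.2)²/(4 × 1.5 × 14) = 0.2100; exp(−0.2100) = 0.8106.
C = 1.669 × 0.8106 = 1.35 kg/m³.

1.35 kg/m³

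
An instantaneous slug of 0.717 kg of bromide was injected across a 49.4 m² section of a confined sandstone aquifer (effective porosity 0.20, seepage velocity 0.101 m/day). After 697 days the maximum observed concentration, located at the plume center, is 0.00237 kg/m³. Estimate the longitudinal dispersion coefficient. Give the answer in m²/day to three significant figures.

0.107 m²/day

At the plume center C_max = M/(n_e·A·√(4πDt)), so D = M²/(4πt·(n_e·A·C_max)²).
n_e·A·C_max = 0.20 × 49.4 × 0.00237 = 0.02342 kg/m.
D = 0.717²/(4π × 697 × 0.02342²) = 0.107 m²/day.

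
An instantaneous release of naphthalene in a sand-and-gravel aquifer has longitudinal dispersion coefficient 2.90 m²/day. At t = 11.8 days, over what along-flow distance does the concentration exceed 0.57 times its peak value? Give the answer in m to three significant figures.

The plume is Gaussian with σ = √(2Dt) = √(2 × 2.90 × 11.8) = 8.273 m.
C/C_peak = exp(−Δx²/(2σ²)) = 0.57 ⇒ Δx = σ·√(−2 ln 0.57) = 8.273 × 1.060 = 8.769 m.
Width = 2Δx = 17.5 m.

17.5 m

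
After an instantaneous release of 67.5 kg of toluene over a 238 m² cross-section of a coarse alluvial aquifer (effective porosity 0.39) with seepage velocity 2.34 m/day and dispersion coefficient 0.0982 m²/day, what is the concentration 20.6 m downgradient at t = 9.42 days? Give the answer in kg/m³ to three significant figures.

For an instantaneous plane source, C(x,t) = M/(n_e·A·√(4πDt)) · exp(−(x−vt)²/(4Dt)), with n_e·A the pore (flow) area.
Plume center vt = 2.34 × 9.42 = 22.0428 m, so the well at 20.6 m is 1.4428 m upgradient of the peak.
√(4πDt) = 3.409 m, giving peak height M/(n_e·A·√(4πDt)) = 67.5/(0.39 × 238 × 3.409) = 0.2133 kg/m³.
(x−vt)²/(4Dt) = (-1.4428)²/(4 × 0.0982 × 9.42) = 0.5626; exp(−0.5626) = 0.5697.
C = 0.2133 × 0.5697 = 0.122 kg/m³.

0.122 kg/m³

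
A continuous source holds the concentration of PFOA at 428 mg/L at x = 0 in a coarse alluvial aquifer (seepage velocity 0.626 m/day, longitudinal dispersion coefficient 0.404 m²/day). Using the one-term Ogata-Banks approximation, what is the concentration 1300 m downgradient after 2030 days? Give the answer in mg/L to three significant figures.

101 mg/L

For a continuous step input, C/C₀ ≈ ½·erfc((x−vt)/(2√(Dt))).
vt = 0.626 × 2030 = 1270.78 m and 2√(Dt) = 2√(0.404 × 2030) = 57.28 m.
Argument (x−vt)/(2√(Dt)) = (1300 − 1270.78)/57.28 = 0.5101; ½·erfc(0.5101) = 0.2353.
C = 428 × 0.2353 = 101 mg/L.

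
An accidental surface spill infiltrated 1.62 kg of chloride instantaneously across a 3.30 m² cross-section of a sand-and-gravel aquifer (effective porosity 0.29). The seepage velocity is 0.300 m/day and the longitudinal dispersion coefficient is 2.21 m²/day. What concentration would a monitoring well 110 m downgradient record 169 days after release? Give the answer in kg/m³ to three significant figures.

For an instantaneous plane source, C(x,t) = M/(n_e·A·√(4πDt)) · exp(−(x−vt)²/(4Dt)), with n_e·A the pore (flow) area.
Plume center vt = 0.300 × 169 = 50.7 m, so the well at 110 m is 59.3 m downgradient of the peak.
√(4πDt) = 68.51 m, giving peak height M/(n_e·A·√(4πDt)) = 1.62/(0.29 × 3.30 × 68.51) = 0.02471 kg/m³.
(x−vt)²/(4Dt) = (59.3)²/(4 × 2.21 × 169) = 2.354; exp(−2.354) = 0.09499.
C = 0.02471 × 0.09499 = 0.00235 kg/m³.

0.00235 kg/m³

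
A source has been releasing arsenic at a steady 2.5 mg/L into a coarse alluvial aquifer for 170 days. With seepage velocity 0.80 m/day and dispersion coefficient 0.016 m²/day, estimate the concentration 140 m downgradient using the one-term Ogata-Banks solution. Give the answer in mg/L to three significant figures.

0.108 mg/L

For a continuous step input, C/C₀ ≈ ½·erfc((x−vt)/(2√(Dt))).
vt = 0.80 × 170 = 136 m and 2√(Dt) = 2√(0.016 × 170) = 3.298 m.
Argument (x−vt)/(2√(Dt)) = (140 − 136)/3.298 = 1.213; ½·erfc(1.213) = 0.04313.
C = 2.5 × 0.04313 = 0.108 mg/L.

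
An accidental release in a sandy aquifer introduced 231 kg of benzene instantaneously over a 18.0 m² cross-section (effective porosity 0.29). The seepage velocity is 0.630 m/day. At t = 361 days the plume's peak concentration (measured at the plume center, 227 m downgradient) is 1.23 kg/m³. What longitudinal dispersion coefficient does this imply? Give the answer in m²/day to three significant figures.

At the plume center C_max = M/(n_e·A·√(4πDt)), so D = M²/(4πt·(n_e·A·C_max)²).
n_e·A·C_max = 0.29 × 18.0 × 1.23 = 6.421 kg/m.
D = 231²/(4π × 361 × 6.421²) = 0.285 m²/day.

0.285 m²/day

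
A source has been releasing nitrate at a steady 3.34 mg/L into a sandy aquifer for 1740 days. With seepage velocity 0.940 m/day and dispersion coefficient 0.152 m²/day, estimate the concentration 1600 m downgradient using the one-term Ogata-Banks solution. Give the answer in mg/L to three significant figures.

For a continuous step input, C/C₀ ≈ ½·erfc((x−vt)/(2√(Dt))).
vt = 0.940 × 1740 = 1635.6 m and 2√(Dt) = 2√(0.152 × 1740) = 32.53 m.
Argument (x−vt)/(2√(Dt)) = (1600 − 1635.6)/32.53 = -1.094; ½·erfc(-1.094) = 0.9391.
C = 3.34 × 0.9391 = 3.14 mg/L.

3.14 mg/L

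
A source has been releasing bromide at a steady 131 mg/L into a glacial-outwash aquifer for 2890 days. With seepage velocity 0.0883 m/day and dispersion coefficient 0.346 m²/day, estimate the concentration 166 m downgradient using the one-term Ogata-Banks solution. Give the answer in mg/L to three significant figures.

For a continuous step input, C/C₀ ≈ ½·erfc((x−vt)/(2√(Dt))).
vt = 0.0883 × 2890 = 255.187 m and 2√(Dt) = 2√(0.346 × 2890) = 63.24 m.
Argument (x−vt)/(2√(Dt)) = (166 − 255.187)/63.24 = -1.410; ½·erfc(-1.410) = 0.9769.
C = 131 × 0.9769 = 128 mg/L.

128 mg/L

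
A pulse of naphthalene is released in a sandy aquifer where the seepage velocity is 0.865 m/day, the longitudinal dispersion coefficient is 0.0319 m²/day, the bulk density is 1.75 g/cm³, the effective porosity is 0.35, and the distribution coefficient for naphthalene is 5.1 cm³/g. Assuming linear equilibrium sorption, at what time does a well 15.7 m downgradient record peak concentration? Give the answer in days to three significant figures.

480 days

Retardation factor R = 1 + ρ_b·K_d/n = 1 + 1.75 × 5.1/0.35 = 26.50.
Sorption retards both mechanisms: v_R = v/R = 0.03264 m/day, D_R = D/R = 0.001204 m²/day.
Peak time from v_R²t² + 2D_R t − x² = 0: t = (√(D_R² + v_R²x²) − D_R)/v_R².
√(D_R² + v_R²x²) = √(0.001204² + 0.03264² × 15.7²) = 0.5124; v_R² = 0.001065.
t = (0.5124 − 0.001204)/0.001065 = 480 days.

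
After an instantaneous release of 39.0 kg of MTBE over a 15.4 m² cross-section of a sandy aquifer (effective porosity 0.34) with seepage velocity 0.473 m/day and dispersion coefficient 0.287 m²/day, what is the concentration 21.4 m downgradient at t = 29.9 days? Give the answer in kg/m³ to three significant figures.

0.155 kg/m³

For an instantaneous plane source, C(x,t) = M/(n_e·A·√(4πDt)) · exp(−(x−vt)²/(4Dt)), with n_e·A the pore (flow) area.
Plume center vt = 0.473 × 29.9 = 14.1427 m, so the well at 21.4 m is 7.2573 m downgradient of the peak.
√(4πDt) = 10.38 m, giving peak height M/(n_e·A·√(4πDt)) = 39.0/(0.34 × 15.4 × 10.38) = 0.7176 kg/m³.
(x−vt)²/(4Dt) = (7.2573)²/(4 × 0.287 × 29.9) = 1.534; exp(−1.534) = 0.2157.
C = 0.7176 × 0.2157 = 0.155 kg/m³.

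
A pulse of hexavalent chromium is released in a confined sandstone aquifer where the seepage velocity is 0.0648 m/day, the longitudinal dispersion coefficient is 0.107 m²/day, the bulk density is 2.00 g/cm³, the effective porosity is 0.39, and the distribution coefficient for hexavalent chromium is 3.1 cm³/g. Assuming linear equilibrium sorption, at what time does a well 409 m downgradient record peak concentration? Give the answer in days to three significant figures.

106000 days

Retardation factor R = 1 + ρ_b·K_d/n = 1 + 2.00 × 3.1/0.39 = 16.90.
Sorption retards both mechanisms: v_R = v/R = 0.003834 m/day, D_R = D/R = 0.006331 m²/day.
Peak time from v_R²t² + 2D_R t − x² = 0: t = (√(D_R² + v_R²x²) − D_R)/v_R².
√(D_R² + v_R²x²) = √(0.006331² + 0.003834² × 409²) = 1.568; v_R² = 1.470e-05.
t = (1.568 − 0.006331)/1.470e-05 = 106000 days.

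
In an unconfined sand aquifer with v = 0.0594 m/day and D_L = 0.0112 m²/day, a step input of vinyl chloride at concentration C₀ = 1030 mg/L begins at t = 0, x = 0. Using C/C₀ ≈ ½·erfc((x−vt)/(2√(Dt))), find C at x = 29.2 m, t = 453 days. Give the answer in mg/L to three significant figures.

For a continuous step input, C/C₀ ≈ ½·erfc((x−vt)/(2√(Dt))).
vt = 0.0594 × 453 = 26.9082 m and 2√(Dt) = 2√(0.0112 × 453) = 4.505 m.
Argument (x−vt)/(2√(Dt)) = (29.2 − 26.9082)/4.505 = 0.5087; ½·erfc(0.5087) = 0.2359.
C = 1030 × 0.2359 = 243 mg/L.

243 mg/L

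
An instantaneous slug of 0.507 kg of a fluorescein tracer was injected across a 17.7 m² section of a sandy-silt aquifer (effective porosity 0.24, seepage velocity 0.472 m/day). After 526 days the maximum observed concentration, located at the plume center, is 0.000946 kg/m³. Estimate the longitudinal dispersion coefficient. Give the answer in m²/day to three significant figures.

2.41 m²/day

At the plume center C_max = M/(n_e·A·√(4πDt)), so D = M²/(4πt·(n_e·A·C_max)²).
n_e·A·C_max = 0.24 × 17.7 × 0.000946 = 0.004019 kg/m.
D = 0.507²/(4π × 526 × 0.004019²) = 2.41 m²/day.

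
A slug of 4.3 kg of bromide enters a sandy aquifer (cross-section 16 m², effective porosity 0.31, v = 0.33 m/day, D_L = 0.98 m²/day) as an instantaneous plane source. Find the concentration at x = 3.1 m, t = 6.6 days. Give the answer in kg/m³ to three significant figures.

For an instantaneous plane source, C(x,t) = M/(n_e·A·√(4πDt)) · exp(−(x−vt)²/(4Dt)), with n_e·A the pore (flow) area.
Plume center vt = 0.33 × 6.6 = 2.178 m, so the well at 3.1 m is 0.922 m downgradient of the peak.
√(4πDt) = 9.016 m, giving peak height M/(n_e·A·√(4πDt)) = 4.3/(0.31 × 16 × 9.016) = 0.09616 kg/m³.
(x−vt)²/(4Dt) = (0.922)²/(4 × 0.98 × 6.6) = 0.03286; exp(−0.03286) = 0.9677.
C = 0.09616 × 0.9677 = 0.0931 kg/m³.

0.0931 kg/m³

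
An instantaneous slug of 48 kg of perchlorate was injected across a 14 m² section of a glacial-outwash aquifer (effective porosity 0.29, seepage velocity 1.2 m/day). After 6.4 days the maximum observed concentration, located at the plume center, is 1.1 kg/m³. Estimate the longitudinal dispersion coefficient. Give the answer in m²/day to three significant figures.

1.44 m²/day

At the plume center C_max = M/(n_e·A·√(4πDt)), so D = M²/(4πt·(n_e·A·C_max)²).
n_e·A·C_max = 0.29 × 14 × 1.1 = 4.466 kg/m.
D = 48²/(4π × 6.4 × 4.466²) = 1.44 m²/day.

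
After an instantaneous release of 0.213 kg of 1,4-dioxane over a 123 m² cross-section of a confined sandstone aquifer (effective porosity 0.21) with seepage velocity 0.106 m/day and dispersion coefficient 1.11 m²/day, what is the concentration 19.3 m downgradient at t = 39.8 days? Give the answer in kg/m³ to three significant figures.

9.66e-05 kg/m³

For an instantaneous plane source, C(x,t) = M/(n_e·A·√(4πDt)) · exp(−(x−vt)²/(4Dt)), with n_e·A the pore (flow) area.
Plume center vt = 0.106 × 39.8 = 4.2188 m, so the well at 19.3 m is 15.0812 m downgradient of the peak.
√(4πDt) = 23.56 m, giving peak height M/(n_e·A·√(4πDt)) = 0.213/(0.21 × 123 × 23.56) = 0.0003500 kg/m³.
(x−vt)²/(4Dt) = (15.0812)²/(4 × 1.11 × 39.8) = 1.287; exp(−1.287) = 0.2761.
C = 0.0003500 × 0.2761 = 9.66e-05 kg/m³.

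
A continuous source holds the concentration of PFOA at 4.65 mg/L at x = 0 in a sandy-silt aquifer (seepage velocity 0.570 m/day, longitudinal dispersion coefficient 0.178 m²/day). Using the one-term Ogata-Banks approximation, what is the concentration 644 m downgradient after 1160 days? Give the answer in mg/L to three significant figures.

3.73 mg/L

For a continuous step input, C/C₀ ≈ ½·erfc((x−vt)/(2√(Dt))).
vt = 0.570 × 1160 = 661.2 m and 2√(Dt) = 2√(0.178 × 1160) = 28.74 m.
Argument (x−vt)/(2√(Dt)) = (644 − 661.2)/28.74 = -0.5985; ½·erfc(-0.5985) = 0.8013.
C = 4.65 × 0.8013 = 3.73 mg/L.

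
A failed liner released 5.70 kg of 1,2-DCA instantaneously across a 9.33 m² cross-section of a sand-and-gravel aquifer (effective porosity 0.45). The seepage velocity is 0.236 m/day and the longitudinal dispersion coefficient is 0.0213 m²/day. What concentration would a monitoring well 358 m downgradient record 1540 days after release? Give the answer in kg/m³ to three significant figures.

0.0534 kg/m³

For an instantaneous plane source, C(x,t) = M/(n_e·A·√(4πDt)) · exp(−(x−vt)²/(4Dt)), with n_e·A the pore (flow) area.
Plume center vt = 0.236 × 1540 = 363.44 m, so the well at 358 m is 5.44 m upgradient of the peak.
√(4πDt) = 20.30 m, giving peak height M/(n_e·A·√(4πDt)) = 5.70/(0.45 × 9.33 × 20.30) = 0.06688 kg/m³.
(x−vt)²/(4Dt) = (-5.44)²/(4 × 0.0213 × 1540) = 0.2255; exp(−0.2255) = 0.7981.
C = 0.06688 × 0.7981 = 0.0534 kg/m³.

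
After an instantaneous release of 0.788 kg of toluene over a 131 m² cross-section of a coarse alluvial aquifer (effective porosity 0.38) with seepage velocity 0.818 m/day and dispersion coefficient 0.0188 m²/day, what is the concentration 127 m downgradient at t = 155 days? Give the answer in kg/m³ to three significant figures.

0.00261 kg/m³

For an instantaneous plane source, C(x,t) = M/(n_e·A·√(4πDt)) · exp(−(x−vt)²/(4Dt)), with n_e·A the pore (flow) area.
Plume center vt = 0.818 × 155 = 126.79 m, so the well at 127 m is 0.21 m downgradient of the peak.
√(4πDt) = 6.051 m, giving peak height M/(n_e·A·√(4πDt)) = 0.788/(0.38 × 131 × 6.051) = 0.002616 kg/m³.
(x−vt)²/(4Dt) = (0.21)²/(4 × 0.0188 × 155) = 0.003783; exp(−0.003783) = 0.9962.
C = 0.002616 × 0.9962 = 0.00261 kg/m³.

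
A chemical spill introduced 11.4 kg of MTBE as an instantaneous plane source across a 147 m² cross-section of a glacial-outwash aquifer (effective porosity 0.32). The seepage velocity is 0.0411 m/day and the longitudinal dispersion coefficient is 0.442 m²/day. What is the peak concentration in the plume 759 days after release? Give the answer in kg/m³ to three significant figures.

The peak of an instantaneous 1D plume sits at x = vt; there the Gaussian factor is 1 and C_max = M/(n_e·A·√(4πDt)), where n_e·A is the pore area the mass is dissolved in.
√(4πDt) = √(4π × 0.442 × 759) = 64.93 m, so C_max = 11.4/(0.32 × 147 × 64.93) = 0.00373 kg/m³.

0.00373 kg/m³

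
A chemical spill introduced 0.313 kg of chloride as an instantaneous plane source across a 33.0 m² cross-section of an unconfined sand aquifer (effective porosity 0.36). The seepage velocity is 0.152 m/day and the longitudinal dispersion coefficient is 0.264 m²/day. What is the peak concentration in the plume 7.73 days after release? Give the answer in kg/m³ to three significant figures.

The peak of an instantaneous 1D plume sits at x = vt; there the Gaussian factor is 1 and C_max = M/(n_e·A·√(4πDt)), where n_e·A is the pore area the mass is dissolved in.
√(4πDt) = √(4π × 0.264 × 7.73) = 5.064 m, so C_max = 0.313/(0.36 × 33.0 × 5.064) = 0.00520 kg/m³.

0.00520 kg/m³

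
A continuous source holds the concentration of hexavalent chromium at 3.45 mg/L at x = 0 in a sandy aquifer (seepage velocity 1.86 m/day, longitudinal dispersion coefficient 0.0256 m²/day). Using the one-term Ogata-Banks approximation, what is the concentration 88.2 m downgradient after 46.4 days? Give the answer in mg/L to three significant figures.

For a continuous step input, C/C₀ ≈ ½·erfc((x−vt)/(2√(Dt))).
vt = 1.86 × 46.4 = 86.304 m and 2√(Dt) = 2√(0.0256 × 46.4) = 2.180 m.
Argument (x−vt)/(2√(Dt)) = (88.2 − 86.304)/2.180 = 0.8697; ½·erfc(0.8697) = 0.1094.
C = 3.45 × 0.1094 = 0.377 mg/L.

0.377 mg/L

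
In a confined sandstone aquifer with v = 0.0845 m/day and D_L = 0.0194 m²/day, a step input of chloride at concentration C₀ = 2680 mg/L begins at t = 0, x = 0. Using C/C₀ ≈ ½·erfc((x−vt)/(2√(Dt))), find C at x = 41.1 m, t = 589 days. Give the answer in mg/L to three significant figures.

For a continuous step input, C/C₀ ≈ ½·erfc((x−vt)/(2√(Dt))).
vt = 0.0845 × 589 = 49.7705 m and 2√(Dt) = 2√(0.0194 × 589) = 6.761 m.
Argument (x−vt)/(2√(Dt)) = (41.1 − 49.7705)/6.761 = -1.282; ½·erfc(-1.282) = 0.9651.
C = 2680 × 0.9651 = 2590 mg/L.

2590 mg/L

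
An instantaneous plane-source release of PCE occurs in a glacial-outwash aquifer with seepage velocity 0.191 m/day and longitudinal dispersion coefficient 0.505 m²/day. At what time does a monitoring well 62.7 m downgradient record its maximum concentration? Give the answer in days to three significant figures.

315 days

For the 1D instantaneous-source solution, setting ∂C/∂t = 0 at fixed x gives v²t² + 2Dt − x² = 0, so t = (√(D² + v²x²) − D)/v².
√(D² + v²x²) = √(0.505² + 0.191² × 62.7²) = 11.99; v² = 0.036481.
t = (11.99 − 0.505)/0.036481 = 315 days (vs. the pure-advection estimate x/v = 328 d).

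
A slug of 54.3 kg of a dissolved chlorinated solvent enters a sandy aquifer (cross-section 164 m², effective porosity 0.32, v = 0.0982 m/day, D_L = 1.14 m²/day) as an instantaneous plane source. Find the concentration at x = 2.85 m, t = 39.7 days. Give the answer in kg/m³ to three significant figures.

For an instantaneous plane source, C(x,t) = M/(n_e·A·√(4πDt)) · exp(−(x−vt)²/(4Dt)), with n_e·A the pore (flow) area.
Plume center vt = 0.0982 × 39.7 = 3.89854 m, so the well at 2.85 m is 1.04854 m upgradient of the peak.
√(4πDt) = 23.85 m, giving peak height M/(n_e·A·√(4πDt)) = 54.3/(0.32 × 164 × 23.85) = 0.04338 kg/m³.
(x−vt)²/(4Dt) = (-1.04854)²/(4 × 1.14 × 39.7) = 0.006073; exp(−0.006073) = 0.9939.
C = 0.04338 × 0.9939 = 0.0431 kg/m³.

0.0431 kg/m³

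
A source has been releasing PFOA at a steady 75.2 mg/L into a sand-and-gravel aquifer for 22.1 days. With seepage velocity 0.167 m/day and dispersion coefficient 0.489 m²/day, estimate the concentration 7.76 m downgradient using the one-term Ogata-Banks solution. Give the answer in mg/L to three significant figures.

For a continuous step input, C/C₀ ≈ ½·erfc((x−vt)/(2√(Dt))).
vt = 0.167 × 22.1 = 3.6907 m and 2√(Dt) = 2√(0.489 × 22.1) = 6.575 m.
Argument (x−vt)/(2√(Dt)) = (7.76 − 3.6907)/6.575 = 0.6189; ½·erfc(0.6189) = 0.1907.
C = 75.2 × 0.1907 = 14.3 mg/L.

14.3 mg/L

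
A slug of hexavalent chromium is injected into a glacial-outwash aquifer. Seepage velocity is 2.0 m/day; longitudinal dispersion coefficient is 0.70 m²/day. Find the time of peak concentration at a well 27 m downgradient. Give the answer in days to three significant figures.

For the 1D instantaneous-source solution, setting ∂C/∂t = 0 at fixed x gives v²t² + 2Dt − x² = 0, so t = (√(D² + v²x²) − D)/v².
√(D² + v²x²) = √(0.70² + 2.0² × 27²) = 54.00; v² = 4.
t = (54.00 − 0.70)/4 = 13.3 days (vs. the pure-advection estimate x/v = 13.5 d).

13.3 days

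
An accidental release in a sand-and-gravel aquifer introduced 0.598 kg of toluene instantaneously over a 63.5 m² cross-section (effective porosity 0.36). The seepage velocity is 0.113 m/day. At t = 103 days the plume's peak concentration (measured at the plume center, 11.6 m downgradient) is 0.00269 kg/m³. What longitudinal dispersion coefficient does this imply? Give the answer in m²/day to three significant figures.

0.0731 m²/day

At the plume center C_max = M/(n_e·A·√(4πDt)), so D = M²/(4πt·(n_e·A·C_max)²).
n_e·A·C_max = 0.36 × 63.5 × 0.00269 = 0.06149 kg/m.
D = 0.598²/(4π × 103 × 0.06149²) = 0.0731 m²/day.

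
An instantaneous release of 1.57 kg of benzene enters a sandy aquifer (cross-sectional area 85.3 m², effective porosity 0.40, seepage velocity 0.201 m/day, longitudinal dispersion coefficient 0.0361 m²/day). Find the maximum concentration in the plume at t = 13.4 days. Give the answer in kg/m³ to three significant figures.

The peak of an instantaneous 1D plume sits at x = vt; there the Gaussian factor is 1 and C_max = M/(n_e·A·√(4πDt)), where n_e·A is the pore area the mass is dissolved in.
√(4πDt) = √(4π × 0.0361 × 13.4) = 2.466 m, so C_max = 1.57/(0.40 × 85.3 × 2.466) = 0.0187 kg/m³.

0.0187 kg/m³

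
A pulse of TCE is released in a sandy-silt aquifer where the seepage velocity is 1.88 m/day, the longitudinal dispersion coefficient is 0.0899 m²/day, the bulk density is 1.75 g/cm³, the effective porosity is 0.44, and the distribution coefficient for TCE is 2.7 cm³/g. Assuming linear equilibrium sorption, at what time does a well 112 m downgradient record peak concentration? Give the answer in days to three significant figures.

Retardation factor R = 1 + ρ_b·K_d/n = 1 + 1.75 × 2.7/0.44 = 11.74.
Sorption retards both mechanisms: v_R = v/R = 0.1601 m/day, D_R = D/R = 0.007658 m²/day.
Peak time from v_R²t² + 2D_R t − x² = 0: t = (√(D_R² + v_R²x²) − D_R)/v_R².
√(D_R² + v_R²x²) = √(0.007658² + 0.1601² × 112²) = 17.93; v_R² = 0.02563.
t = (17.93 − 0.007658)/0.02563 = 699 days.

699 days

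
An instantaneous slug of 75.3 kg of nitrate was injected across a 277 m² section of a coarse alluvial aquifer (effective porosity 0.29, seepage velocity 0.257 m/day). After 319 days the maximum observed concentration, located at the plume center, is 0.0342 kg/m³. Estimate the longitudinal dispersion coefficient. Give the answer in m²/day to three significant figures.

At the plume center C_max = M/(n_e·A·√(4πDt)), so D = M²/(4πt·(n_e·A·C_max)²).
n_e·A·C_max = 0.29 × 277 × 0.0342 = 2.747 kg/m.
D = 75.3²/(4π × 319 × 2.747²) = 0.187 m²/day.

0.187 m²/day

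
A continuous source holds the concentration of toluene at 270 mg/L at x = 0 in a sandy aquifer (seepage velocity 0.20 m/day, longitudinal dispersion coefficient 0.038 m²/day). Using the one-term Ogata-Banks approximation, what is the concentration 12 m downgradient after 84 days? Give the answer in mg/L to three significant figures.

262 mg/L

For a continuous step input, C/C₀ ≈ ½·erfc((x−vt)/(2√(Dt))).
vt = 0.20 × 84 = 16.8 m and 2√(Dt) = 2√(0.038 × 84) = 3.573 m.
Argument (x−vt)/(2√(Dt)) = (12 − 16.8)/3.573 = -1.343; ½·erfc(-1.343) = 0.9712.
C = 270 × 0.9712 = 262 mg/L.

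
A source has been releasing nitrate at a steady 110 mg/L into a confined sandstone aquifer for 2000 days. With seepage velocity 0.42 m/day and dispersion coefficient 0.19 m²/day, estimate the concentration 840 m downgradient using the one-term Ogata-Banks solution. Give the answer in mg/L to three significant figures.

55.0 mg/L

For a continuous step input, C/C₀ ≈ ½·erfc((x−vt)/(2√(Dt))).
vt = 0.42 × 2000 = 840 m and 2√(Dt) = 2√(0.19 × 2000) = 38.99 m.
Argument (x−vt)/(2√(Dt)) = (840 − 840)/38.99 = 0; ½·erfc(0) = 0.5000.
C = 110 × 0.5000 = 55.0 mg/L.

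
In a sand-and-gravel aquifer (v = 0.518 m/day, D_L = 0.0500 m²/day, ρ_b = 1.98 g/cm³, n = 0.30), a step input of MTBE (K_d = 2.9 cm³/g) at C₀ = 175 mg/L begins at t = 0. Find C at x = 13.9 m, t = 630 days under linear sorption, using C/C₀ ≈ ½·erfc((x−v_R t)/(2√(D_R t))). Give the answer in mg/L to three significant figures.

Retardation factor R = 1 + ρ_b·K_d/n = 1 + 1.98 × 2.9/0.30 = 20.14.
Sorption retards both mechanisms: v_R = v/R = 0.02572 m/day, D_R = D/R = 0.002483 m²/day.
v_R·t = 0.02572 × 630 = 16.2036 m; 2√(D_R t) = 2.501 m; argument = (13.9 − 16.2036)/2.501 = -0.9211.
C = C₀ × ½·erfc(-0.9211) = 175 × 0.9036 = 158 mg/L.

158 mg/L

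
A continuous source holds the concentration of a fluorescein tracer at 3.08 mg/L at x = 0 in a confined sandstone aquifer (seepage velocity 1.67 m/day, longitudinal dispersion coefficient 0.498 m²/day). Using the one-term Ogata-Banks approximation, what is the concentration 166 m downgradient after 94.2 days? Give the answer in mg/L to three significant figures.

For a continuous step input, C/C₀ ≈ ½·erfc((x−vt)/(2√(Dt))).
vt = 1.67 × 94.2 = 157.314 m and 2√(Dt) = 2√(0.498 × 94.2) = 13.70 m.
Argument (x−vt)/(2√(Dt)) = (166 − 157.314)/13.70 = 0.6340; ½·erfc(0.6340) = 0.1850.
C = 3.08 × 0.1850 = 0.570 mg/L.

0.570 mg/L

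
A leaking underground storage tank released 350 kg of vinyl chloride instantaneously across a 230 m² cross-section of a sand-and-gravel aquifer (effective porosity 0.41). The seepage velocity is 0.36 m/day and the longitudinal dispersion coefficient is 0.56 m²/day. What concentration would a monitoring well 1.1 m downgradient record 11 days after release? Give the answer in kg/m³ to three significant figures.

0.303 kg/m³

For an instantaneous plane source, C(x,t) = M/(n_e·A·√(4πDt)) · exp(−(x−vt)²/(4Dt)), with n_e·A the pore (flow) area.
Plume center vt = 0.36 × 11 = 3.96 m, so the well at 1.1 m is 2.86 m upgradient of the peak.
√(4πDt) = 8.798 m, giving peak height M/(n_e·A·√(4πDt)) = 350/(0.41 × 230 × 8.798) = 0.4219 kg/m³.
(x−vt)²/(4Dt) = (-2.86)²/(4 × 0.56 × 11) = 0.3320; exp(−0.3320) = 0.7175.
C = 0.4219 × 0.7175 = 0.303 kg/m³.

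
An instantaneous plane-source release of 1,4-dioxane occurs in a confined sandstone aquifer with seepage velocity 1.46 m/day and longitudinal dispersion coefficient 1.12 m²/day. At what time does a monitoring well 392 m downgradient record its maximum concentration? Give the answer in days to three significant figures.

268 days

For the 1D instantaneous-source solution, setting ∂C/∂t = 0 at fixed x gives v²t² + 2Dt − x² = 0, so t = (√(D² + v²x²) − D)/v².
√(D² + v²x²) = √(1.12² + 1.46² × 392²) = 572.3; v² = 2.1316.
t = (572.3 − 1.12)/2.1316 = 268 days (vs. the pure-advection estimate x/v = 268 d).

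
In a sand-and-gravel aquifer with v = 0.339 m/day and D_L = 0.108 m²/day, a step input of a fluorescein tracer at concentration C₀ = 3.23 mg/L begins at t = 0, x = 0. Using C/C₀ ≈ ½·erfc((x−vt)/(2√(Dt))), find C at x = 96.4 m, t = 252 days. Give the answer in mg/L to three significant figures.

For a continuous step input, C/C₀ ≈ ½·erfc((x−vt)/(2√(Dt))).
vt = 0.339 × 252 = 85.428 m and 2√(Dt) = 2√(0.108 × 252) = 10.43 m.
Argument (x−vt)/(2√(Dt)) = (96.4 − 85.428)/10.43 = 1.052; ½·erfc(1.052) = 0.06841.
C = 3.23 × 0.06841 = 0.221 mg/L.

0.221 mg/L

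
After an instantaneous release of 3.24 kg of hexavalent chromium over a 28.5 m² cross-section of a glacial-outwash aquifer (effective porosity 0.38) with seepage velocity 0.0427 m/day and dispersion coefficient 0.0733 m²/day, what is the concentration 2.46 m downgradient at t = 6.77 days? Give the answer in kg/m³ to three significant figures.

0.0112 kg/m³

For an instantaneous plane source, C(x,t) = M/(n_e·A·√(4πDt)) · exp(−(x−vt)²/(4Dt)), with n_e·A the pore (flow) area.
Plume center vt = 0.0427 × 6.77 = 0.289079 m, so the well at 2.46 m is 2.170921 m downgradient of the peak.
√(4πDt) = 2.497 m, giving peak height M/(n_e·A·√(4πDt)) = 3.24/(0.38 × 28.5 × 2.497) = 0.1198 kg/m³.
(x−vt)²/(4Dt) = (2.170921)²/(4 × 0.0733 × 6.77) = 2.374; exp(−2.374) = 0.09311.
C = 0.1198 × 0.09311 = 0.0112 kg/m³.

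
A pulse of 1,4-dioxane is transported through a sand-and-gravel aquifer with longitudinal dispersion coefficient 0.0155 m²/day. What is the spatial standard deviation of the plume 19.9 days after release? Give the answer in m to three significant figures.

Dispersive spreading gives a Gaussian with σ² = 2Dt; advection only shifts the center.
σ = √(2 × 0.0155 × 19.9) = 0.785 m.

0.785 m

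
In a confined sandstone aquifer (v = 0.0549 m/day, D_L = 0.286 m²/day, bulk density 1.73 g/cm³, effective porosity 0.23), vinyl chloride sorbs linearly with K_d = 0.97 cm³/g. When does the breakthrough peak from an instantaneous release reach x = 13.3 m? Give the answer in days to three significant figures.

1370 days

Retardation factor R = 1 + ρ_b·K_d/n = 1 + 1.73 × 0.97/0.23 = 8.296.
Sorption retards both mechanisms: v_R = v/R = 0.006618 m/day, D_R = D/R = 0.03447 m²/day.
Peak time from v_R²t² + 2D_R t − x² = 0: t = (√(D_R² + v_R²x²) − D_R)/v_R².
√(D_R² + v_R²x²) = √(0.03447² + 0.006618² × 13.3²) = 0.09453; v_R² = 4.380e-05.
t = (0.09453 − 0.03447)/4.380e-05 = 1370 days.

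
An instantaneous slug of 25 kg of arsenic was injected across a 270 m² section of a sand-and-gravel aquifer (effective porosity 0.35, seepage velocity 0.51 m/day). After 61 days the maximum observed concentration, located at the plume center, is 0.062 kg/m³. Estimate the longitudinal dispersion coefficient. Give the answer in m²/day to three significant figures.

0.0238 m²/day

At the plume center C_max = M/(n_e·A·√(4πDt)), so D = M²/(4πt·(n_e·A·C_max)²).
n_e·A·C_max = 0.35 × 270 × 0.062 = 5.859 kg/m.
D = 25²/(4π × 61 × 5.859²) = 0.0238 m²/day.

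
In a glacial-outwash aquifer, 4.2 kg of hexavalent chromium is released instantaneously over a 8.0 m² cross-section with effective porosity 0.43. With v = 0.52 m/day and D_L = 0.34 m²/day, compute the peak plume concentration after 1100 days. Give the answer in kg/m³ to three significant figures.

0.0178 kg/m³

The peak of an instantaneous 1D plume sits at x = vt; there the Gaussian factor is 1 and C_max = M/(n_e·A·√(4πDt)), where n_e·A is the pore area the mass is dissolved in.
√(4πDt) = √(4π × 0.34 × 1100) = 68.56 m, so C_max = 4.2/(0.43 × 8.0 × 68.56) = 0.0178 kg/m³.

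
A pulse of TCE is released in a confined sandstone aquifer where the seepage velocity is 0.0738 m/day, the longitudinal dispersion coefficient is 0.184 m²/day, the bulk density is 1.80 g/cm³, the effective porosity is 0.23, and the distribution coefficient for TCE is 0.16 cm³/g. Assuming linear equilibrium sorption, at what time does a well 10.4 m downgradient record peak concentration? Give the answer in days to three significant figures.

250 days

Retardation factor R = 1 + ρ_b·K_d/n = 1 + 1.80 × 0.16/0.23 = 2.252.
Sorption retards both mechanisms: v_R = v/R = 0.03277 m/day, D_R = D/R = 0.08171 m²/day.
Peak time from v_R²t² + 2D_R t − x² = 0: t = (√(D_R² + v_R²x²) − D_R)/v_R².
√(D_R² + v_R²x²) = √(0.08171² + 0.03277² × 10.4²) = 0.3505; v_R² = 0.001074.
t = (0.3505 − 0.08171)/0.001074 = 250 days.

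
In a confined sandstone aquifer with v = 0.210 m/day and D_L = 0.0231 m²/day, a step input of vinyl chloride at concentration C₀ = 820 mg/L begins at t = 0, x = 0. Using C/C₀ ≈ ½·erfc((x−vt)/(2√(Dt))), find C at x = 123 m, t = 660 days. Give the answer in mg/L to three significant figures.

For a continuous step input, C/C₀ ≈ ½·erfc((x−vt)/(2√(Dt))).
vt = 0.210 × 660 = 138.6 m and 2√(Dt) = 2√(0.0231 × 660) = 7.809 m.
Argument (x−vt)/(2√(Dt)) = (123 − 138.6)/7.809 = -1.998; ½·erfc(-1.998) = 0.9976.
C = 820 × 0.9976 = 818 mg/L.

818 mg/L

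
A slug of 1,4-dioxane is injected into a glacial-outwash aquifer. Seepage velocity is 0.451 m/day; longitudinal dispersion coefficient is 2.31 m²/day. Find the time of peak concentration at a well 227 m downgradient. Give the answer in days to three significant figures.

For the 1D instantaneous-source solution, setting ∂C/∂t = 0 at fixed x gives v²t² + 2Dt − x² = 0, so t = (√(D² + v²x²) − D)/v².
√(D² + v²x²) = √(2.31² + 0.451² × 227²) = 102.4; v² = 0.203401.
t = (102.4 − 2.31)/0.203401 = 492 days (vs. the pure-advection estimate x/v = 503 d).

492 days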